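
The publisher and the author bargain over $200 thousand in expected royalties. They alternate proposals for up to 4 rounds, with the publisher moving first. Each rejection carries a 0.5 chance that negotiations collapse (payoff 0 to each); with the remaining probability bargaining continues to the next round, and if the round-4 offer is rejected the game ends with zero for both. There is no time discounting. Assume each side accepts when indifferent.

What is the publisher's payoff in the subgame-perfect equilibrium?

By backward induction:
Round 4 (the author proposes): rejection yields 0 for the publisher; the author offers 0 and keeps 200.
Round 3 (the publisher proposes): rejecting gives the author an expected 0.5 × 200 = 100; the publisher offers that and keeps 100.
Round 2 (the author proposes): rejecting gives the publisher an expected 0.5 × 100 = 50. The author offers 50 and keeps 200 − 50 = 150.
Round 1 (the publisher proposes): rejecting gives the author an expected 0.5 × 150 = 75; the publisher offers that and keeps 125.

125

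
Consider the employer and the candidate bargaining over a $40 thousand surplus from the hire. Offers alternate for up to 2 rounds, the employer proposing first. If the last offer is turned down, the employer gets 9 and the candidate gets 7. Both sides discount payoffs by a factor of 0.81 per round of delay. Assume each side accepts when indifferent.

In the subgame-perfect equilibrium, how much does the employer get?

14.89

Round 2 (the candidate proposes): the employer gets 9 if talks fail, so the candidate offers 9 and keeps 31.
Round 1 (the employer proposes): the candidate can get 31 next round, worth 0.81 × 31 = 25.11 now, so the employer offers 25.11, keeping 14.89.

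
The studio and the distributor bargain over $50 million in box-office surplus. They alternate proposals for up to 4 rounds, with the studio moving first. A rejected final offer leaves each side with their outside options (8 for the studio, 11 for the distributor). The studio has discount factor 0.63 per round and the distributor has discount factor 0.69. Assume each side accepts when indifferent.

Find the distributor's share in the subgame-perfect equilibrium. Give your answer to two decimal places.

Solve by backward induction from round 4.
Round 4 (the distributor proposes): the studio gets 8 if talks fail, so the distributor offers 8 and keeps 42.
Round 3 (the studio proposes): the distributor can get 42 next round, worth 0.69 × 42 = 28.98 now. The studio offers 28.98 and keeps 50 − 28.98 = 21.02.
Round 2 (the distributor proposes): the studio can get 21.02 next round, worth 0.63 × 21.02 = 13.2426 now; the distributor offers that and keeps 36.7574.
Round 1 (the studio proposes): the distributor can get 36.7574 next round, worth 0.69 × 36.7574 = 25.362606 now. The studio offers 25.362606 and keeps 50 − 25.362606 = 24.637394.

25.36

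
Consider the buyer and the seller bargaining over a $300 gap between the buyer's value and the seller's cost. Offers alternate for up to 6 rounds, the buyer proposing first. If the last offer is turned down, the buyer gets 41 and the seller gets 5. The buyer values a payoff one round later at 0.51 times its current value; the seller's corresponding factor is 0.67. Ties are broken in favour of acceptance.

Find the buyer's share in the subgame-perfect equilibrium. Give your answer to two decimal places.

147.59

Round 6 (the seller proposes): the buyer gets 41 if talks fail, so the seller offers 41 and keeps 259.
Round 5 (the buyer proposes): the seller can get 259 next round, worth 0.67 × 259 = 173.53 now. The buyer offers 173.53 and keeps 300 − 173.53 = 126.47.
Round 4 (the seller proposes): the buyer can get 126.47 next round, worth 0.51 × 126.47 = 64.4997 now; the seller offers that and keeps 235.5003.
Round 3 (the buyer proposes): the seller can get 235.5003 next round, worth 0.67 × 235.5003 = 157.785201 now; the buyer offers that and keeps 142.214799.
Round 2 (the seller proposes): the buyer can get 142.214799 next round, worth 0.51 × 142.214799 = 72.52954749 now. The seller offers 72.52954749 and keeps 300 − 72.52954749 = 227.47045251.
Round 1 (the buyer proposes): the seller can get 227.47045251 next round, worth 0.67 × 227.47045251 = 152.4052031817 now. The buyer offers 152.4052031817 and keeps 300 − 152.4052031817 = 147.5947968183.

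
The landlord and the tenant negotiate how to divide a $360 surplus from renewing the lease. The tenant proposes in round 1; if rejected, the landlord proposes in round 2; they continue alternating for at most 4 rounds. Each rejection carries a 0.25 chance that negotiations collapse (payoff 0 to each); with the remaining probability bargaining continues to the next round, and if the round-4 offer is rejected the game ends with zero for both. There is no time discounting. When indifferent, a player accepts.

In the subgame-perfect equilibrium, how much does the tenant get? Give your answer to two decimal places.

Round 4 (the landlord proposes): rejection yields 0 for the tenant; the landlord offers 0 and keeps 360.
Round 3 (the tenant proposes): rejecting gives the landlord an expected 0.75 × 360 = 270. The tenant offers 270 and keeps 360 − 270 = 90.
Round 2 (the landlord proposes): rejecting gives the tenant an expected 0.75 × 90 = 67.5, so the landlord offers 67.5, keeping 292.5.
Round 1 (the tenant proposes): rejecting gives the landlord an expected 0.75 × 292.5 = 219.375, so the tenant offers 219.375, keeping 140.625.

140.63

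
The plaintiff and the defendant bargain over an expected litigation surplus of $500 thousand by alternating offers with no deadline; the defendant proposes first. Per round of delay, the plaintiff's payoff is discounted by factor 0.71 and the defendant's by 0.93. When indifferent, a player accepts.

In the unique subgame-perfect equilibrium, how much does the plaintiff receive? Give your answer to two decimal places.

73.15

Let x be the defendant's share when the defendant proposes and y be the plaintiff's share when the plaintiff proposes.
The plaintiff accepts iff offered ≥ 0.71·y, so x = 500 − 0.71y. Symmetrically y = 500 − 0.93x.
Substituting: x = 500 − 0.71(500 − 0.93x), giving x(1 − 0.93·0.71) = 500(1 − 0.71).
So x = 500 × 0.29 / 0.3397 ≈ 426.8472, and the plaintiff receives 500 − x ≈ 73.1528.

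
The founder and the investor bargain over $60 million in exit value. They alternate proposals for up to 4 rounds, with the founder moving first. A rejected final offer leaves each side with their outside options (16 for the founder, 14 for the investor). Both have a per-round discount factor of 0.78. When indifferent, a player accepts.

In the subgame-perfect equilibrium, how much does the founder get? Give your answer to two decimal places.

Round 4 (the investor proposes): the founder gets 16 if talks fail, so the investor offers 16 and keeps 44.
Round 3 (the founder proposes): the investor can get 44 next round, worth 0.78 × 44 = 34.32 now. The founder offers 34.32 and keeps 60 − 34.32 = 25.68.
Round 2 (the investor proposes): the founder can get 25.68 next round, worth 0.78 × 25.68 = 20.0304 now; the investor offers that and keeps 39.9696.
Round 1 (the founder proposes): the investor can get 39.9696 next round, worth 0.78 × 39.9696 = 31.176288 now. The founder offers 31.176288 and keeps 60 − 31.176288 = 28.823712.

28.82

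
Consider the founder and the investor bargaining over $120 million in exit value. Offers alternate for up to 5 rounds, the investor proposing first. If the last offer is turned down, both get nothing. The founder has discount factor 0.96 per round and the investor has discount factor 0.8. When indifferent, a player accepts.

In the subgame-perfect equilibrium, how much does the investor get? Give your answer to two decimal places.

Round 5 (the investor proposes): rejection yields 0 for the founder; the investor offers 0 and keeps 120.
Round 4 (the founder proposes): the investor can get 120 next round, worth 0.8 × 120 = 96 now, so the founder offers 96, keeping 24.
Round 3 (the investor proposes): the founder can get 24 next round, worth 0.96 × 24 = 23.04 now. The investor offers 23.04 and keeps 120 − 23.04 = 96.96.
Round 2 (the founder proposes): the investor can get 96.96 next round, worth 0.8 × 96.96 = 77.568 now. The founder offers 77.568 and keeps 120 − 77.568 = 42.432.
Round 1 (the investor proposes): the founder can get 42.432 next round, worth 0.96 × 42.432 = 40.73472 now. The investor offers 40.73472 and keeps 120 − 40.73472 = 79.26528.

79.27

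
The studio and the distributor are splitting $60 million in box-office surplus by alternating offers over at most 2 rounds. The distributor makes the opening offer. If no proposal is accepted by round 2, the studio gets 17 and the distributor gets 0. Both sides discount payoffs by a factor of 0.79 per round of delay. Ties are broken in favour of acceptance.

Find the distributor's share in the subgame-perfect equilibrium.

Round 2 (the studio proposes): the distributor will accept anything ≥ 0, so the studio offers 0 and keeps 60.
Round 1 (the distributor proposes): the studio can get 60 next round, worth 0.79 × 60 = 47.4 now; the distributor offers that and keeps 12.6.

12.6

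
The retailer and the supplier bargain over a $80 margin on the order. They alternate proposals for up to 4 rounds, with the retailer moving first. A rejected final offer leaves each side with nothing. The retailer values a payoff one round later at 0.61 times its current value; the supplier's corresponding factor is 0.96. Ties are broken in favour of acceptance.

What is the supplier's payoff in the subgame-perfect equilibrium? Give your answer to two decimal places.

74.93

Round 4 (the supplier proposes): rejection yields 0 for the retailer; the supplier offers 0 and keeps 80.
Round 3 (the retailer proposes): the supplier can get 80 next round, worth 0.96 × 80 = 76.8 now. The retailer offers 76.8 and keeps 80 − 76.8 = 3.2.
Round 2 (the supplier proposes): the retailer can get 3.2 next round, worth 0.61 × 3.2 = 1.952 now, so the supplier offers 1.952, keeping 78.048.
Round 1 (the retailer proposes): the supplier can get 78.048 next round, worth 0.96 × 78.048 = 74.92608 now. The retailer offers 74.92608 and keeps 80 − 74.92608 = 5.07392.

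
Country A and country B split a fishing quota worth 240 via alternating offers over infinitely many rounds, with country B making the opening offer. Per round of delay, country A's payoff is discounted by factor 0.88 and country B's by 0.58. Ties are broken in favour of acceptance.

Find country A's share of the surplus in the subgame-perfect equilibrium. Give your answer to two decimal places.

181.18

When country B proposes, country A accepts any offer worth at least 0.88 times what country A would get by proposing next round; and vice versa.
This gives x = 240 − 0.88y and y = 240 − 0.58x, where x and y are each side's share when it proposes.
Hence (1 − 0.88·0.58)x = 240(1 − 0.88), i.e. 0.4896·x = 28.8.
x ≈ 58.8235; country A's share is 240 − x ≈ 181.1765.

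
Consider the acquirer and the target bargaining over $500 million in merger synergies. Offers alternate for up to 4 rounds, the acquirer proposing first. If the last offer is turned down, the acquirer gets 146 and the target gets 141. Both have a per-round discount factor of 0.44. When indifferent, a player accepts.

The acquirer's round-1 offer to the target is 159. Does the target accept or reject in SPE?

Round 4 (the target proposes): the acquirer gets 146 if talks fail, so the target offers 146 and keeps 354.
Round 3 (the acquirer proposes): the target can get 354 next round, worth 0.44 × 354 = 155.76 now, so the acquirer offers 155.76, keeping 344.24.
Round 2 (the target proposes): the acquirer can get 344.24 next round, worth 0.44 × 344.24 = 151.4656 now; the target offers that and keeps 348.5344.
So by rejecting in round 1, the target gets 348.5344 next round, worth 0.44 × 348.5344 = 153.355136 now.
Offer 159 ≥ 153.355136, so the target accepts.

Accept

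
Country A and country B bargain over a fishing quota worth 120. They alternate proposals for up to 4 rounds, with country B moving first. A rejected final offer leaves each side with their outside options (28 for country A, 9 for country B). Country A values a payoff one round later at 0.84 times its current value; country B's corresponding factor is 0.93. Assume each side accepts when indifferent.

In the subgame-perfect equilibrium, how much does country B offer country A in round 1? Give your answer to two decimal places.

79.90

Round 4 (country A proposes): country B gets 9 if talks fail, so country A offers 9 and keeps 111.
Round 3 (country B proposes): country A can get 111 next round, worth 0.84 × 111 = 93.24 now. Country B offers 93.24 and keeps 120 − 93.24 = 26.76.
Round 2 (country A proposes): country B can get 26.76 next round, worth 0.93 × 26.76 = 24.8868 now; country A offers that and keeps 95.1132.
Round 1 (country B proposes): country A can get 95.1132 next round, worth 0.84 × 95.1132 = 79.895088 now; country B offers that and keeps 40.104912.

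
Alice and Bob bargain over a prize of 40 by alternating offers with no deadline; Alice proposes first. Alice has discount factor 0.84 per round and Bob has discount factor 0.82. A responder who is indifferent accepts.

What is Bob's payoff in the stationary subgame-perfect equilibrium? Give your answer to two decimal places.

When Alice proposes, Bob accepts any offer worth at least 0.82 times what Bob would get by proposing next round; and vice versa.
This gives x = 40 − 0.82y and y = 40 − 0.84x, where x and y are each side's share when it proposes.
Hence (1 − 0.82·0.84)x = 40(1 − 0.82), i.e. 0.3112·x = 7.2.
x ≈ 23.1362; Bob's share is 40 − x ≈ 16.8638.

16.86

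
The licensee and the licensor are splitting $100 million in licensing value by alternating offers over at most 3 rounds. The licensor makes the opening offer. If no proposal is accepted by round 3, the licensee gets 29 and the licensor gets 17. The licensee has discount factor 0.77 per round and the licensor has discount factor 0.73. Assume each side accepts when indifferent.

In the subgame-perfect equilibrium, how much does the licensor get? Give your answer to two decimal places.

Round 3 (the licensor proposes): the licensee gets 29 if talks fail, so the licensor offers 29 and keeps 71.
Round 2 (the licensee proposes): the licensor can get 71 next round, worth 0.73 × 71 = 51.83 now, so the licensee offers 51.83, keeping 48.17.
Round 1 (the licensor proposes): the licensee can get 48.17 next round, worth 0.77 × 48.17 = 37.0909 now; the licensor offers that and keeps 62.9091.

62.91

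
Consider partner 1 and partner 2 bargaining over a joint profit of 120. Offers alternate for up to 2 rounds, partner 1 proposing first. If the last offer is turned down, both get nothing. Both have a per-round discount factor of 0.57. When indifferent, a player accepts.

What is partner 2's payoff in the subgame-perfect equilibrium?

Work backward from the last round.
Round 2 (partner 2 proposes): partner 1 will accept anything ≥ 0, so partner 2 offers 0 and keeps 120.
Round 1 (partner 1 proposes): partner 2 can get 120 next round, worth 0.57 × 120 = 68.4 now; partner 1 offers that and keeps 51.6.

68.4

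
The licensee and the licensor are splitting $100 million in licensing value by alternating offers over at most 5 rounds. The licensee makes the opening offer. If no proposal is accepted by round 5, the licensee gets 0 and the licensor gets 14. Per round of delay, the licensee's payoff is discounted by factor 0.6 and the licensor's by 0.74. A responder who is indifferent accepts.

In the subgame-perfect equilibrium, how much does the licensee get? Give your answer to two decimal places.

Round 5 (the licensee proposes): the licensor gets 14 if talks fail, so the licensee offers 14 and keeps 86.
Round 4 (the licensor proposes): the licensee can get 86 next round, worth 0.6 × 86 = 51.6 now. The licensor offers 51.6 and keeps 100 − 51.6 = 48.4.
Round 3 (the licensee proposes): the licensor can get 48.4 next round, worth 0.74 × 48.4 = 35.816 now; the licensee offers that and keeps 64.184.
Round 2 (the licensor proposes): the licensee can get 64.184 next round, worth 0.6 × 64.184 = 38.5104 now. The licensor offers 38.5104 and keeps 100 − 38.5104 = 61.4896.
Round 1 (the licensee proposes): the licensor can get 61.4896 next round, worth 0.74 × 61.4896 = 45.502304 now; the licensee offers that and keeps 54.497696.

54.50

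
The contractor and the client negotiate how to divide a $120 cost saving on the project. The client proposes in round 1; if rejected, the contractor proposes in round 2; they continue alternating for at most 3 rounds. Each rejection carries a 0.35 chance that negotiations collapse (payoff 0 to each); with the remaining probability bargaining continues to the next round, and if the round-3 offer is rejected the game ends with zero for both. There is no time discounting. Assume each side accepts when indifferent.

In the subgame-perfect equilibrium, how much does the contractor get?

27.3

Round 3 (the client proposes): the contractor will accept anything ≥ 0, so the client offers 0 and keeps 120.
Round 2 (the contractor proposes): rejecting gives the client an expected 0.65 × 120 = 78; the contractor offers that and keeps 42.
Round 1 (the client proposes): rejecting gives the contractor an expected 0.65 × 42 = 27.3; the client offers that and keeps 92.7.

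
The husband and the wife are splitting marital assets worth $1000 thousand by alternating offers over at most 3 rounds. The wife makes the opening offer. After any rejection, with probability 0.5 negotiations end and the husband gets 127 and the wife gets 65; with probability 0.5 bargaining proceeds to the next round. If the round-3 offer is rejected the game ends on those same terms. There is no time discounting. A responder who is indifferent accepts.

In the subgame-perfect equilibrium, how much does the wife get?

By backward induction:
Round 3 (the wife proposes): the husband gets 127 if talks fail, so the wife offers 127 and keeps 873.
Round 2 (the husband proposes): rejecting gives the wife an expected 0.5 × 873 + 0.5 × 65 = 469, so the husband offers 469, keeping 531.
Round 1 (the wife proposes): rejecting gives the husband an expected 0.5 × 531 + 0.5 × 127 = 329; the wife offers that and keeps 671.

671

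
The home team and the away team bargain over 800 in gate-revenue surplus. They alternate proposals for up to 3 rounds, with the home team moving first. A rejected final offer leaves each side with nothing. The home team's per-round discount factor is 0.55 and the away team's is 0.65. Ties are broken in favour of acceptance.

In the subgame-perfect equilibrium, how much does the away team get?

Work backward from the last round.
Round 3 (the home team proposes): the away team will accept anything ≥ 0, so the home team offers 0 and keeps 800.
Round 2 (the away team proposes): the home team can get 800 next round, worth 0.55 × 800 = 440 now; the away team offers that and keeps 360.
Round 1 (the home team proposes): the away team can get 360 next round, worth 0.65 × 360 = 234 now. The home team offers 234 and keeps 800 − 234 = 566.

234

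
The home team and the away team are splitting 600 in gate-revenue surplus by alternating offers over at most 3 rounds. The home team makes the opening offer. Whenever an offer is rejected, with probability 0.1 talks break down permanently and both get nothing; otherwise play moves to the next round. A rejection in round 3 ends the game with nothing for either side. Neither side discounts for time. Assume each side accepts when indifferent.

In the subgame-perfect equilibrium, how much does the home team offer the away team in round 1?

Round 3 (the home team proposes): the away team will accept anything ≥ 0, so the home team offers 0 and keeps 600.
Round 2 (the away team proposes): rejecting gives the home team an expected 0.9 × 600 = 540. The away team offers 540 and keeps 600 − 540 = 60.
Round 1 (the home team proposes): rejecting gives the away team an expected 0.9 × 60 = 54, so the home team offers 54, keeping 546.

54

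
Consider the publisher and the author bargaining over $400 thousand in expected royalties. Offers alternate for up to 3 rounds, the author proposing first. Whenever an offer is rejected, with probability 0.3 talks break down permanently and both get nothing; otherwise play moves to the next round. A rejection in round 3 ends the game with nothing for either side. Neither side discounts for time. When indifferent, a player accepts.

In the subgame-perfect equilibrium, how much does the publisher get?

84

Round 3 (the author proposes): the publisher will accept anything ≥ 0, so the author offers 0 and keeps 400.
Round 2 (the publisher proposes): rejecting gives the author an expected 0.7 × 400 = 280, so the publisher offers 280, keeping 120.
Round 1 (the author proposes): rejecting gives the publisher an expected 0.7 × 120 = 84. The author offers 84 and keeps 400 − 84 = 316.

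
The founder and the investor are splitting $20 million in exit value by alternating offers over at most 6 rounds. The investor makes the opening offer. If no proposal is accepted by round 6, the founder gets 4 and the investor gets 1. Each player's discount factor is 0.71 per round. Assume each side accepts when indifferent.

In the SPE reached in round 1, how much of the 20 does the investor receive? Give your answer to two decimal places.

10.38

Round 6 (the founder proposes): the investor gets 1 if talks fail, so the founder offers 1 and keeps 19.
Round 5 (the investor proposes): the founder can get 19 next round, worth 0.71 × 19 = 13.49 now, so the investor offers 13.49, keeping 6.51.
Round 4 (the founder proposes): the investor can get 6.51 next round, worth 0.71 × 6.51 = 4.6221 now, so the founder offers 4.6221, keeping 15.3779.
Round 3 (the investor proposes): the founder can get 15.3779 next round, worth 0.71 × 15.3779 = 10.918309 now. The investor offers 10.918309 and keeps 20 − 10.918309 = 9.081691.
Round 2 (the founder proposes): the investor can get 9.081691 next round, worth 0.71 × 9.081691 = 6.44800061 now, so the founder offers 6.44800061, keeping 13.55199939.
Round 1 (the investor proposes): the founder can get 13.55199939 next round, worth 0.71 × 13.55199939 = 9.6219195669 now, so the investor offers 9.6219195669, keeping 10.3780804331.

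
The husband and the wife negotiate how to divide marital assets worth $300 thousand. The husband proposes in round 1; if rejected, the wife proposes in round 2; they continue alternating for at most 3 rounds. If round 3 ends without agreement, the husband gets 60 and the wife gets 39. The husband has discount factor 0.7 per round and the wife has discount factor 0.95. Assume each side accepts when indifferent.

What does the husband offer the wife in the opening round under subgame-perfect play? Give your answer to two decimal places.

Round 3 (the husband proposes): the wife gets 39 if talks fail, so the husband offers 39 and keeps 261.
Round 2 (the wife proposes): the husband can get 261 next round, worth 0.7 × 261 = 182.7 now, so the wife offers 182.7, keeping 117.3.
Round 1 (the husband proposes): the wife can get 117.3 next round, worth 0.95 × 117.3 = 111.435 now, so the husband offers 111.435, keeping 188.565.

111.44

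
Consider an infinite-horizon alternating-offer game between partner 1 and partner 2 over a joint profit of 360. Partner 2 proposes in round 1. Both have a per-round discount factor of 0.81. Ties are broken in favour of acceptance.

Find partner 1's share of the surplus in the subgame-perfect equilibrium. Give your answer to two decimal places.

161.10

When partner 2 proposes, partner 1 accepts any offer worth at least 0.81 times what partner 1 would get by proposing next round; and vice versa.
This gives x = 360 − 0.81y and y = 360 − 0.81x, where x and y are each side's share when it proposes.
Hence (1 − 0.81·0.81)x = 360(1 − 0.81), i.e. 0.3439·x = 68.4.
x ≈ 198.8950; partner 1's share is 360 − x ≈ 161.1050.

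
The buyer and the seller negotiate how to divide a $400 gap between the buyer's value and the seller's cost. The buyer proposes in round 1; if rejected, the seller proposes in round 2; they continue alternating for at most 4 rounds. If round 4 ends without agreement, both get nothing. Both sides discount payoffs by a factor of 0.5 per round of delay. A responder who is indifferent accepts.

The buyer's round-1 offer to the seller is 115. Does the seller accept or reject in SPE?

Reject

Round 4 (the seller proposes): rejection yields 0 for the buyer; the seller offers 0 and keeps 400.
Round 3 (the buyer proposes): the seller can get 400 next round, worth 0.5 × 400 = 200 now; the buyer offers that and keeps 200.
Round 2 (the seller proposes): the buyer can get 200 next round, worth 0.5 × 200 = 100 now. The seller offers 100 and keeps 400 − 100 = 300.
So by rejecting in round 1, the seller gets 300 next round, worth 0.5 × 300 = 150 now.
Offer 115 < 150, so the seller rejects.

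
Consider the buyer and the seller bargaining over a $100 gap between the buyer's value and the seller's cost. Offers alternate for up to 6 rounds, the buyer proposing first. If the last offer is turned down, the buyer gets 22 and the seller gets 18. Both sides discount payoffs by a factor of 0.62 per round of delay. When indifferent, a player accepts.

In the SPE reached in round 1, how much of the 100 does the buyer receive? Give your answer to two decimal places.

Round 6 (the seller proposes): the buyer gets 22 if talks fail, so the seller offers 22 and keeps 78.
Round 5 (the buyer proposes): the seller can get 78 next round, worth 0.62 × 78 = 48.36 now. The buyer offers 48.36 and keeps 100 − 48.36 = 51.64.
Round 4 (the seller proposes): the buyer can get 51.64 next round, worth 0.62 × 51.64 = 32.0168 now; the seller offers that and keeps 67.9832.
Round 3 (the buyer proposes): the seller can get 67.9832 next round, worth 0.62 × 67.9832 = 42.149584 now; the buyer offers that and keeps 57.850416.
Round 2 (the seller proposes): the buyer can get 57.850416 next round, worth 0.62 × 57.850416 = 35.86725792 now. The seller offers 35.86725792 and keeps 100 − 35.86725792 = 64.13274208.
Round 1 (the buyer proposes): the seller can get 64.13274208 next round, worth 0.62 × 64.13274208 = 39.7623000896 now; the buyer offers that and keeps 60.2376999104.

60.24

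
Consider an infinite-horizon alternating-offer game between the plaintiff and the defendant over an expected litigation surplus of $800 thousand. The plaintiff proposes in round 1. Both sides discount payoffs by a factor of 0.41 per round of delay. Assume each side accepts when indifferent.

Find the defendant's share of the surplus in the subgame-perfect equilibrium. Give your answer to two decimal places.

When the plaintiff proposes, the defendant accepts any offer worth at least 0.41 times what the defendant would get by proposing next round; and vice versa.
This gives x = 800 − 0.41y and y = 800 − 0.41x, where x and y are each side's share when it proposes.
Hence (1 − 0.41·0.41)x = 800(1 − 0.41), i.e. 0.8319·x = 472.
x ≈ 567.3759; the defendant's share is 800 − x ≈ 232.6241.

232.62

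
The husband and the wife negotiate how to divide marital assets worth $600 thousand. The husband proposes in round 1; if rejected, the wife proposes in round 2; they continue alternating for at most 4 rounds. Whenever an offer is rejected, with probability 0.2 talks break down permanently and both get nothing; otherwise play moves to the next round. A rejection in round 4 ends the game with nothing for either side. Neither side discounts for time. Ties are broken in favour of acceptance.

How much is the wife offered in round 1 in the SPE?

Round 4 (the wife proposes): the husband will accept anything ≥ 0, so the wife offers 0 and keeps 600.
Round 3 (the husband proposes): rejecting gives the wife an expected 0.8 × 600 = 480; the husband offers that and keeps 120.
Round 2 (the wife proposes): rejecting gives the husband an expected 0.8 × 120 = 96, so the wife offers 96, keeping 504.
Round 1 (the husband proposes): rejecting gives the wife an expected 0.8 × 504 = 403.2; the husband offers that and keeps 196.8.

403.2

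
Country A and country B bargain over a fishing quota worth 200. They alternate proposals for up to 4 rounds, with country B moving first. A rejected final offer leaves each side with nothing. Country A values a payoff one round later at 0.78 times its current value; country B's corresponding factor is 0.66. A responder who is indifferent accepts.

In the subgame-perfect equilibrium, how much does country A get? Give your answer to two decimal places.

133.35

Round 4 (country A proposes): rejection yields 0 for country B; country A offers 0 and keeps 200.
Round 3 (country B proposes): country A can get 200 next round, worth 0.78 × 200 = 156 now; country B offers that and keeps 44.
Round 2 (country A proposes): country B can get 44 next round, worth 0.66 × 44 = 29.04 now; country A offers that and keeps 170.96.
Round 1 (country B proposes): country A can get 170.96 next round, worth 0.78 × 170.96 = 133.3488 now, so country B offers 133.3488, keeping 66.6512.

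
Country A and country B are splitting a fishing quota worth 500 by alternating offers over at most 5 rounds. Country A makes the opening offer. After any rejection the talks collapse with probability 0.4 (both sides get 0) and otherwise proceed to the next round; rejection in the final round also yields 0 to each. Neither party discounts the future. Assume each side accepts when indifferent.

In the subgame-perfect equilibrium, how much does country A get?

336.8

By backward induction:
Round 5 (country A proposes): rejection yields 0 for country B; country A offers 0 and keeps 500.
Round 4 (country B proposes): rejecting gives country A an expected 0.6 × 500 = 300. Country B offers 300 and keeps 500 − 300 = 200.
Round 3 (country A proposes): rejecting gives country B an expected 0.6 × 200 = 120. Country A offers 120 and keeps 500 − 120 = 380.
Round 2 (country B proposes): rejecting gives country A an expected 0.6 × 380 = 228. Country B offers 228 and keeps 500 − 228 = 272.
Round 1 (country A proposes): rejecting gives country B an expected 0.6 × 272 = 163.2; country A offers that and keeps 336.8.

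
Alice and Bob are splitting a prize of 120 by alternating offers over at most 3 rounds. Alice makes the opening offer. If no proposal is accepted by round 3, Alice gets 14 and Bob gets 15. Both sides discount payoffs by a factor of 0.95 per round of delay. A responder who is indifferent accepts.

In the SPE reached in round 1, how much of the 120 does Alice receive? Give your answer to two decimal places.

Round 3 (Alice proposes): Bob gets 15 if talks fail, so Alice offers 15 and keeps 105.
Round 2 (Bob proposes): Alice can get 105 next round, worth 0.95 × 105 = 99.75 now, so Bob offers 99.75, keeping 20.25.
Round 1 (Alice proposes): Bob can get 20.25 next round, worth 0.95 × 20.25 = 19.2375 now. Alice offers 19.2375 and keeps 120 − 19.2375 = 100.7625.

100.76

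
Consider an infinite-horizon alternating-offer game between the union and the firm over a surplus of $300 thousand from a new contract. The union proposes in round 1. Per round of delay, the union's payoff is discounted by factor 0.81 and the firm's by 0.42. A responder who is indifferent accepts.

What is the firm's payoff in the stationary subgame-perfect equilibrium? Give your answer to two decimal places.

36.28

In a stationary SPE each proposer offers the other exactly their discounted continuation value.
If the union keeps x when proposing and the firm keeps y when proposing, then x = 300 − 0.42y and y = 300 − 0.81x.
Solving: x = 300(1 − 0.42) / (1 − 0.81·0.42) = 174 / 0.6598 ≈ 263.7163.
The firm gets 300 − 263.7163 ≈ 36.2837.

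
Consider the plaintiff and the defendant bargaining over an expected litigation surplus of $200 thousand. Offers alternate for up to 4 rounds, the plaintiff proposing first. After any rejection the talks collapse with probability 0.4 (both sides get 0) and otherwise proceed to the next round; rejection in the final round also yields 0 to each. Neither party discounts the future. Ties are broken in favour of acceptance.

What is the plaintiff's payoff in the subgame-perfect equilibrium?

108.8

By backward induction:
Round 4 (the defendant proposes): rejection yields 0 for the plaintiff; the defendant offers 0 and keeps 200.
Round 3 (the plaintiff proposes): rejecting gives the defendant an expected 0.6 × 200 = 120. The plaintiff offers 120 and keeps 200 − 120 = 80.
Round 2 (the defendant proposes): rejecting gives the plaintiff an expected 0.6 × 80 = 48; the defendant offers that and keeps 152.
Round 1 (the plaintiff proposes): rejecting gives the defendant an expected 0.6 × 152 = 91.2. The plaintiff offers 91.2 and keeps 200 − 91.2 = 108.8.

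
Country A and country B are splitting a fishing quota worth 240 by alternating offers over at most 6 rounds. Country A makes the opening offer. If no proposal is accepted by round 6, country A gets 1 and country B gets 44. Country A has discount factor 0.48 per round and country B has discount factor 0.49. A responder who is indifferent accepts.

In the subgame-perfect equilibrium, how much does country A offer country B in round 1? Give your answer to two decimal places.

82.01

Round 6 (country B proposes): country A gets 1 if talks fail, so country B offers 1 and keeps 239.
Round 5 (country A proposes): country B can get 239 next round, worth 0.49 × 239 = 117.11 now; country A offers that and keeps 122.89.
Round 4 (country B proposes): country A can get 122.89 next round, worth 0.48 × 122.89 = 58.9872 now, so country B offers 58.9872, keeping 181.0128.
Round 3 (country A proposes): country B can get 181.0128 next round, worth 0.49 × 181.0128 = 88.696272 now. Country A offers 88.696272 and keeps 240 − 88.696272 = 151.303728.
Round 2 (country B proposes): country A can get 151.303728 next round, worth 0.48 × 151.303728 = 72.62578944 now, so country B offers 72.62578944, keeping 167.37421056.
Round 1 (country A proposes): country B can get 167.37421056 next round, worth 0.49 × 167.37421056 = 82.0133631744 now; country A offers that and keeps 157.9866368256.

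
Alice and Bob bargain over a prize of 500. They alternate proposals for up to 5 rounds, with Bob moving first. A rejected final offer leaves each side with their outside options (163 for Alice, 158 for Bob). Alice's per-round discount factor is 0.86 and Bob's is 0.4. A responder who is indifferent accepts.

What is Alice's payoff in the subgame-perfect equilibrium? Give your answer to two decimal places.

366.04

By backward induction:
Round 5 (Bob proposes): Alice gets 163 if talks fail, so Bob offers 163 and keeps 337.
Round 4 (Alice proposes): Bob can get 337 next round, worth 0.4 × 337 = 134.8 now. Alice offers 134.8 and keeps 500 − 134.8 = 365.2.
Round 3 (Bob proposes): Alice can get 365.2 next round, worth 0.86 × 365.2 = 314.072 now; Bob offers that and keeps 185.928.
Round 2 (Alice proposes): Bob can get 185.928 next round, worth 0.4 × 185.928 = 74.3712 now; Alice offers that and keeps 425.6288.
Round 1 (Bob proposes): Alice can get 425.6288 next round, worth 0.86 × 425.6288 = 366.040768 now. Bob offers 366.040768 and keeps 500 − 366.040768 = 133.959232.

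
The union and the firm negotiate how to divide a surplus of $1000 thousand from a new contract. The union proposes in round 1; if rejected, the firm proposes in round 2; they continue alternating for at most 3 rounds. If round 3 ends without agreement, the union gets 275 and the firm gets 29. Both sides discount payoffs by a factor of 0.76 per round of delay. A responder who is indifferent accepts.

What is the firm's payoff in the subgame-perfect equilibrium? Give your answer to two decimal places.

Round 3 (the union proposes): the firm gets 29 if talks fail, so the union offers 29 and keeps 971.
Round 2 (the firm proposes): the union can get 971 next round, worth 0.76 × 971 = 737.96 now; the firm offers that and keeps 262.04.
Round 1 (the union proposes): the firm can get 262.04 next round, worth 0.76 × 262.04 = 199.1504 now, so the union offers 199.1504, keeping 800.8496.

199.15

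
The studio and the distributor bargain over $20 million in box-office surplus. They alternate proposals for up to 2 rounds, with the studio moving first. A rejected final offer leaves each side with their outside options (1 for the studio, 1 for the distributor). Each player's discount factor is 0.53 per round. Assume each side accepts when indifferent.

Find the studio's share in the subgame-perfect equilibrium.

Round 2 (the distributor proposes): the studio gets 1 if talks fail, so the distributor offers 1 and keeps 19.
Round 1 (the studio proposes): the distributor can get 19 next round, worth 0.53 × 19 = 10.07 now, so the studio offers 10.07, keeping 9.93.

9.93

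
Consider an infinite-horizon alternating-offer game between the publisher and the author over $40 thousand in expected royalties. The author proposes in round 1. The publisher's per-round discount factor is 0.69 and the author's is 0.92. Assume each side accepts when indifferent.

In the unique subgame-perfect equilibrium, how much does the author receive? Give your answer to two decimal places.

33.95

In a stationary SPE each proposer offers the other exactly their discounted continuation value.
If the author keeps x when proposing and the publisher keeps y when proposing, then x = 40 − 0.69y and y = 40 − 0.92x.
Solving: x = 40(1 − 0.69) / (1 − 0.92·0.69) = 12.4 / 0.3652 ≈ 33.9540.
The publisher gets 40 − 33.9540 ≈ 6.0460.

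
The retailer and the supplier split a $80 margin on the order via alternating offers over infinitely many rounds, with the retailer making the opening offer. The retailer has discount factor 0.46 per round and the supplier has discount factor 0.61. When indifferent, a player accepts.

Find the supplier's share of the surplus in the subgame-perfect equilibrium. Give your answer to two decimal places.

36.63

In a stationary SPE each proposer offers the other exactly their discounted continuation value.
If the retailer keeps x when proposing and the supplier keeps y when proposing, then x = 80 − 0.61y and y = 80 − 0.46x.
Solving: x = 80(1 − 0.61) / (1 − 0.46·0.61) = 31.2 / 0.7194 ≈ 43.3695.
The supplier gets 80 − 43.3695 ≈ 36.6305.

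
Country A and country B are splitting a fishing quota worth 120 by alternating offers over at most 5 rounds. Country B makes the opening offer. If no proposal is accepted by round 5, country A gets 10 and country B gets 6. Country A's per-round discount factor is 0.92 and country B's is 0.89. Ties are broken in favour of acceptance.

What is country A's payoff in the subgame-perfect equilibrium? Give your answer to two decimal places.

Round 5 (country B proposes): country A gets 10 if talks fail, so country B offers 10 and keeps 110.
Round 4 (country A proposes): country B can get 110 next round, worth 0.89 × 110 = 97.9 now. Country A offers 97.9 and keeps 120 − 97.9 = 22.1.
Round 3 (country B proposes): country A can get 22.1 next round, worth 0.92 × 22.1 = 20.332 now. Country B offers 20.332 and keeps 120 − 20.332 = 99.668.
Round 2 (country A proposes): country B can get 99.668 next round, worth 0.89 × 99.668 = 88.70452 now; country A offers that and keeps 31.29548.
Round 1 (country B proposes): country A can get 31.29548 next round, worth 0.92 × 31.29548 = 28.7918416 now; country B offers that and keeps 91.2081584.

28.79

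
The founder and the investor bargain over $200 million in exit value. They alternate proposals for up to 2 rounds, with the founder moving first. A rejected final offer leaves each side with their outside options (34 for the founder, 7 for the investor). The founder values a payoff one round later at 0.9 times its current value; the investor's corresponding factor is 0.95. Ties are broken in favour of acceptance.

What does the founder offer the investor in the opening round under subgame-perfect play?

Round 2 (the investor proposes): the founder gets 34 if talks fail, so the investor offers 34 and keeps 166.
Round 1 (the founder proposes): the investor can get 166 next round, worth 0.95 × 166 = 157.7 now; the founder offers that and keeps 42.3.

157.7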